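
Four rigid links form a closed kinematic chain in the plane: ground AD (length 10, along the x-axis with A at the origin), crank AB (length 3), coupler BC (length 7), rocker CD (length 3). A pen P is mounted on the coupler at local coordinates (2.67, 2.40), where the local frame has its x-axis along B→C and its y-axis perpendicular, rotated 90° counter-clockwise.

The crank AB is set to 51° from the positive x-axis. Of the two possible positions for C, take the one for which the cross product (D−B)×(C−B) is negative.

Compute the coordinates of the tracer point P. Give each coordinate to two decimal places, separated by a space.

5.46 2.72

A=(0,0), D=(10.00,0)
B = A + 3.00·(cos51°, sin51°) = (1.8880, 2.3314)
|BD| = 8.4404
circle(B,7.00) ∩ circle(D,3.00): a=6.5898, h=2.3612
  candidates: C₊=(8.8735,2.7805) cross=19.929; C₋=(7.5691,-1.7581) cross=-19.929
  mode - wants cross < 0 → take C=(7.5691,-1.7581) (cross=-19.929)
ex = (C−B)/|BC| = (0.8116,-0.5842); ey = (0.5842,0.8116)
P = B + 2.67·ex + 2.40·ey = (5.4570,2.7194)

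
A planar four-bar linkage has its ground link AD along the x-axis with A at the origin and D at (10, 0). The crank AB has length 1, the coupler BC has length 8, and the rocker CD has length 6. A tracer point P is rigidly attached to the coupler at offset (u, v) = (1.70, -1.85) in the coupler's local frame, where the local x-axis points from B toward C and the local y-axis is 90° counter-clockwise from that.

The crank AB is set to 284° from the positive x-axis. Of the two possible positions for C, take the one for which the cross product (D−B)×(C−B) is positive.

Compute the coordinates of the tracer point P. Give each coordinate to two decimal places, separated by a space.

2.75 -1.15

A=(0,0), D=(10.00,0)
B = A + 1.00·(cos284°, sin284°) = (0.2419, -0.9703)
|BD| = 9.8062
circle(B,8.00) ∩ circle(D,6.00): a=6.3308, h=4.8909
  candidates: C₊=(6.0577,4.5231) cross=47.962; C₋=(7.0256,-5.2108) cross=-47.962
  mode + wants cross > 0 → take C=(6.0577,4.5231) (cross=47.962)
ex = (C−B)/|BC| = (0.7270,0.6867); ey = (-0.6867,0.7270)
P = B + 1.70·ex + -1.85·ey = (2.7481,-1.1479)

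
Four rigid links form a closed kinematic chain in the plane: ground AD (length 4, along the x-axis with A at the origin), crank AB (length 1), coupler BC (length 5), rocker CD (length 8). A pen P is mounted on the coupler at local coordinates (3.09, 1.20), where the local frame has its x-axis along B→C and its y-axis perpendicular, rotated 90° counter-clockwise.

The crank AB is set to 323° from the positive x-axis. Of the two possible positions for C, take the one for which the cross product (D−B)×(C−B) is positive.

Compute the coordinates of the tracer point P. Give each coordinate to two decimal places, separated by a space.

A=(0,0), D=(4.00,0)
B = A + 1.00·(cos323°, sin323°) = (0.7986, -0.6018)
|BD| = 3.2574
circle(B,5.00) ∩ circle(D,8.00): a=-4.3576, h=2.4518
  candidates: C₊=(-3.9369,1.0028) cross=7.987; C₋=(-3.0309,-3.8165) cross=-7.987
  mode + wants cross > 0 → take C=(-3.9369,1.0028) (cross=7.987)
ex = (C−B)/|BC| = (-0.9471,0.3209); ey = (-0.3209,-0.9471)
P = B + 3.09·ex + 1.20·ey = (-2.5130,-0.7467)

-2.51 -0.75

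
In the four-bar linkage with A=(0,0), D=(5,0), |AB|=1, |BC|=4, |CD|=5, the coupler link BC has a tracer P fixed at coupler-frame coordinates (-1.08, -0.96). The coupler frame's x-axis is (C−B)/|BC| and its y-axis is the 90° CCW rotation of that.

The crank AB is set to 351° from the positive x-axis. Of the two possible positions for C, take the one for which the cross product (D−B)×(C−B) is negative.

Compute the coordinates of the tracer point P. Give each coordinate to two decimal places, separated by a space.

-0.22 0.64

A=(0,0), D=(5.00,0)
B = A + 1.00·(cos351°, sin351°) = (0.9877, -0.1564)
|BD| = 4.0154
circle(B,4.00) ∩ circle(D,5.00): a=0.8870, h=3.9004
  candidates: C₊=(1.7220,3.7756) cross=15.662; C₋=(2.0260,-4.0193) cross=-15.662
  mode - wants cross < 0 → take C=(2.0260,-4.0193) (cross=-15.662)
ex = (C−B)/|BC| = (0.2596,-0.9657); ey = (0.9657,0.2596)
P = B + -1.08·ex + -0.96·ey = (-0.2197,0.6374)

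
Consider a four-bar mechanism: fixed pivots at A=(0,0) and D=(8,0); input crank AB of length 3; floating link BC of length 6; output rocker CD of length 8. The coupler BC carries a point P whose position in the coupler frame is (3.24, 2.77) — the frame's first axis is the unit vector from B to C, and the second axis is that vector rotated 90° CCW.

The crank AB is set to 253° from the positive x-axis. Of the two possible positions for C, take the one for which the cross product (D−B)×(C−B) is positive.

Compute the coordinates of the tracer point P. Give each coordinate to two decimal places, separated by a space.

-2.79 0.94

A=(0,0), D=(8.00,0)
B = A + 3.00·(cos253°, sin253°) = (-0.8771, -2.8689)
|BD| = 9.3292
circle(B,6.00) ∩ circle(D,8.00): a=3.1639, h=5.0980
  candidates: C₊=(0.5658,2.9550) cross=47.560; C₋=(3.7012,-6.7469) cross=-47.560
  mode + wants cross > 0 → take C=(0.5658,2.9550) (cross=47.560)
ex = (C−B)/|BC| = (0.2405,0.9707); ey = (-0.9707,0.2405)
P = B + 3.24·ex + 2.77·ey = (-2.7867,0.9421)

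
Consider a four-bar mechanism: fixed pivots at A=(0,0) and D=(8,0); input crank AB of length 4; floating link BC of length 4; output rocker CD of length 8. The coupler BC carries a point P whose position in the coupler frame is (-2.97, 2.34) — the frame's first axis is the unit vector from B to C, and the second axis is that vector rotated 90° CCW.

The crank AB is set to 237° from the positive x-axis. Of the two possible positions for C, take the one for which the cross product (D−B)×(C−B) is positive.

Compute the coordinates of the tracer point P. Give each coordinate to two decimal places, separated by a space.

-5.76 -4.57

A=(0,0), D=(8.00,0)
B = A + 4.00·(cos237°, sin237°) = (-2.1786, -3.3547)
|BD| = 10.7171
circle(B,4.00) ∩ circle(D,8.00): a=3.1192, h=2.5042
  candidates: C₊=(0.0000,-0.0000) cross=26.837; C₋=(1.5677,-4.7566) cross=-26.837
  mode + wants cross > 0 → take C=(0.0000,-0.0000) (cross=26.837)
ex = (C−B)/|BC| = (0.5446,0.8387); ey = (-0.8387,0.5446)
P = B + -2.97·ex + 2.34·ey = (-5.7586,-4.5711)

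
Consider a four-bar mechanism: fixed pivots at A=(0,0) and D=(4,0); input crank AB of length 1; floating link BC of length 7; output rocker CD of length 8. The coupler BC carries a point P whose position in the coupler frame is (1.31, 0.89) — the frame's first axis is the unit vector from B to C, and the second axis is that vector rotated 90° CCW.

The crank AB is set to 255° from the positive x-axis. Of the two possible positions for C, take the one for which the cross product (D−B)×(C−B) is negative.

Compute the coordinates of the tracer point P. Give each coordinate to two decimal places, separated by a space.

0.97 -1.97

A=(0,0), D=(4.00,0)
B = A + 1.00·(cos255°, sin255°) = (-0.2588, -0.9659)
|BD| = 4.3670
circle(B,7.00) ∩ circle(D,8.00): a=0.4661, h=6.9845
  candidates: C₊=(-1.3492,5.9486) cross=30.501; C₋=(1.7406,-7.6743) cross=-30.501
  mode - wants cross < 0 → take C=(1.7406,-7.6743) (cross=-30.501)
ex = (C−B)/|BC| = (0.2856,-0.9583); ey = (0.9583,0.2856)
P = B + 1.31·ex + 0.89·ey = (0.9683,-1.9671)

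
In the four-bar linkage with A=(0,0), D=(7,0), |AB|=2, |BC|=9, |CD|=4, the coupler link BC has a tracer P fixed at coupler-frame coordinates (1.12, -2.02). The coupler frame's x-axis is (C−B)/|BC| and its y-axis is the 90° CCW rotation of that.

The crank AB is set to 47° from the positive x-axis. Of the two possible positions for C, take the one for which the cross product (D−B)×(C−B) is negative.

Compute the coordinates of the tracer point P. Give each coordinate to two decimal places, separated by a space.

A=(0,0), D=(7.00,0)
B = A + 2.00·(cos47°, sin47°) = (1.3640, 1.4627)
|BD| = 5.8227
circle(B,9.00) ∩ circle(D,4.00): a=8.4929, h=2.9782
  candidates: C₊=(10.3328,2.2120) cross=17.341; C₋=(8.8364,-3.5535) cross=-17.341
  mode - wants cross < 0 → take C=(8.8364,-3.5535) (cross=-17.341)
ex = (C−B)/|BC| = (0.8303,-0.5574); ey = (0.5574,0.8303)
P = B + 1.12·ex + -2.02·ey = (1.1680,-0.8387)

1.17 -0.84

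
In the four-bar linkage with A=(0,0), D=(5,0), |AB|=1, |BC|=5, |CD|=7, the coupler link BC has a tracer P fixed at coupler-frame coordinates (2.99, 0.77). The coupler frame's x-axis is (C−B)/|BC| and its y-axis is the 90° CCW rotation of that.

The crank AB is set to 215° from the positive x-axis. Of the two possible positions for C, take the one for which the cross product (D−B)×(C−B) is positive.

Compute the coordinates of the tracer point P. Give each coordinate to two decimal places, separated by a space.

A=(0,0), D=(5.00,0)
B = A + 1.00·(cos215°, sin215°) = (-0.8192, -0.5736)
|BD| = 5.8474
circle(B,5.00) ∩ circle(D,7.00): a=0.8715, h=4.9235
  candidates: C₊=(-0.4348,4.4116) cross=28.789; C₋=(0.5311,-5.3878) cross=-28.789
  mode + wants cross > 0 → take C=(-0.4348,4.4116) (cross=28.789)
ex = (C−B)/|BC| = (0.0769,0.9970); ey = (-0.9970,0.0769)
P = B + 2.99·ex + 0.77·ey = (-1.3571,2.4668)

-1.36 2.47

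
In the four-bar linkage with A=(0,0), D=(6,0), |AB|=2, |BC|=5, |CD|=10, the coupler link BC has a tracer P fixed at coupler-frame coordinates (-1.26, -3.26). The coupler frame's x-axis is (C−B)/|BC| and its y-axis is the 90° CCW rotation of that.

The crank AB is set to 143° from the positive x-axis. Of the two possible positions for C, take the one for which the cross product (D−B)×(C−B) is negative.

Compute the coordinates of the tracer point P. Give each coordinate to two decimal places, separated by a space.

A=(0,0), D=(6.00,0)
B = A + 2.00·(cos143°, sin143°) = (-1.5973, 1.2036)
|BD| = 7.6920
circle(B,5.00) ∩ circle(D,10.00): a=-1.0292, h=4.8929
  candidates: C₊=(-1.8481,6.1973) cross=37.637; C₋=(-3.3794,-3.4680) cross=-37.637
  mode - wants cross < 0 → take C=(-3.3794,-3.4680) (cross=-37.637)
ex = (C−B)/|BC| = (-0.3564,-0.9343); ey = (0.9343,-0.3564)
P = B + -1.26·ex + -3.26·ey = (-4.1941,3.5428)

-4.19 3.54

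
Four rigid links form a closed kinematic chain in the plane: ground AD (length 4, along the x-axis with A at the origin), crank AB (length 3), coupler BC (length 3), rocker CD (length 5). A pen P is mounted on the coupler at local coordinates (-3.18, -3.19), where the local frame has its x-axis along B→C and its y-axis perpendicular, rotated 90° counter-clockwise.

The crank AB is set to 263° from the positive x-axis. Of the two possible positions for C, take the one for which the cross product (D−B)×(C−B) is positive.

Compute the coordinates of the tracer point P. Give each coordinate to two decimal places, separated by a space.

A=(0,0), D=(4.00,0)
B = A + 3.00·(cos263°, sin263°) = (-0.3656, -2.9776)
|BD| = 5.2844
circle(B,3.00) ∩ circle(D,5.00): a=1.1283, h=2.7797
  candidates: C₊=(-0.9998,-0.0454) cross=14.689; C₋=(2.1328,-4.6383) cross=-14.689
  mode + wants cross > 0 → take C=(-0.9998,-0.0454) (cross=14.689)
ex = (C−B)/|BC| = (-0.2114,0.9774); ey = (-0.9774,-0.2114)
P = B + -3.18·ex + -3.19·ey = (3.4245,-5.4114)

3.42 -5.41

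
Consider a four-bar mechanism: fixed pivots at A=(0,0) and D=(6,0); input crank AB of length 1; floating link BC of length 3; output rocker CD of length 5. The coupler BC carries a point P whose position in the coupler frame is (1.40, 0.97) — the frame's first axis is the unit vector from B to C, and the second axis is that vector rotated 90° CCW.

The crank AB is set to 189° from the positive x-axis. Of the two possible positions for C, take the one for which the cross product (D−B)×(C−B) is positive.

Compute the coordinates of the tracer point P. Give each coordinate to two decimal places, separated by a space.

A=(0,0), D=(6.00,0)
B = A + 1.00·(cos189°, sin189°) = (-0.9877, -0.1564)
|BD| = 6.9894
circle(B,3.00) ∩ circle(D,5.00): a=2.3501, h=1.8646
  candidates: C₊=(1.3201,1.7603) cross=13.033; C₋=(1.4036,-1.9680) cross=-13.033
  mode + wants cross > 0 → take C=(1.3201,1.7603) (cross=13.033)
ex = (C−B)/|BC| = (0.7693,0.6389); ey = (-0.6389,0.7693)
P = B + 1.40·ex + 0.97·ey = (-0.5305,1.4842)

-0.53 1.48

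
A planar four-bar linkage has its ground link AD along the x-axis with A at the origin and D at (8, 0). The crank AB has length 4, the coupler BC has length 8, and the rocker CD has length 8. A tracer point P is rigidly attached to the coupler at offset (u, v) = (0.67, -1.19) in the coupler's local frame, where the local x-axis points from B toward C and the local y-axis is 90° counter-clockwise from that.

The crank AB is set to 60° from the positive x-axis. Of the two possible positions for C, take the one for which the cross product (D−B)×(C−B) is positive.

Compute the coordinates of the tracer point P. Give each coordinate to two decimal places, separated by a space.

3.22 2.86

A=(0,0), D=(8.00,0)
B = A + 4.00·(cos60°, sin60°) = (2.0000, 3.4641)
|BD| = 6.9282
circle(B,8.00) ∩ circle(D,8.00): a=3.4641, h=7.2111
  candidates: C₊=(8.6056,7.9770) cross=49.960; C₋=(1.3944,-4.5129) cross=-49.960
  mode + wants cross > 0 → take C=(8.6056,7.9770) (cross=49.960)
ex = (C−B)/|BC| = (0.8257,0.5641); ey = (-0.5641,0.8257)
P = B + 0.67·ex + -1.19·ey = (3.2245,2.8595)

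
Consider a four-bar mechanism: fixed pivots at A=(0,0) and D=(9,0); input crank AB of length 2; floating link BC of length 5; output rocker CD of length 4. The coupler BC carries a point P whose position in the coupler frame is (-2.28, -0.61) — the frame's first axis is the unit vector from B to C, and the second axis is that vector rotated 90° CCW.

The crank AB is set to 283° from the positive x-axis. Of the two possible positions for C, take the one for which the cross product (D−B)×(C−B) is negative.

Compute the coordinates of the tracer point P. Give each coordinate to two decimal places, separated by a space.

A=(0,0), D=(9.00,0)
B = A + 2.00·(cos283°, sin283°) = (0.4499, -1.9487)
|BD| = 8.7694
circle(B,5.00) ∩ circle(D,4.00): a=4.8978, h=1.0056
  candidates: C₊=(5.0018,0.1201) cross=8.818; C₋=(5.4487,-1.8408) cross=-8.818
  mode - wants cross < 0 → take C=(5.4487,-1.8408) (cross=-8.818)
ex = (C−B)/|BC| = (0.9998,0.0216); ey = (-0.0216,0.9998)
P = B + -2.28·ex + -0.61·ey = (-1.8164,-2.6078)

-1.82 -2.61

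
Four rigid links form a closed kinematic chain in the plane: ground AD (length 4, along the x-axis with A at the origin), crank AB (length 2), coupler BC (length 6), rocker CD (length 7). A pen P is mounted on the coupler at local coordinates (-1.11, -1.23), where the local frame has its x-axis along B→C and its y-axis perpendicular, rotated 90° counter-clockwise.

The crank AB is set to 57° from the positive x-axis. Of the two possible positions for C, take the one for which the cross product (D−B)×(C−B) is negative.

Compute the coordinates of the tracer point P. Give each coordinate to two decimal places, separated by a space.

0.65 3.27

A=(0,0), D=(4.00,0)
B = A + 2.00·(cos57°, sin57°) = (1.0893, 1.6773)
|BD| = 3.3594
circle(B,6.00) ∩ circle(D,7.00): a=-0.2551, h=5.9946
  candidates: C₊=(3.8613,6.9986) cross=20.138; C₋=(-2.1248,-3.3892) cross=-20.138
  mode - wants cross < 0 → take C=(-2.1248,-3.3892) (cross=-20.138)
ex = (C−B)/|BC| = (-0.5357,-0.8444); ey = (0.8444,-0.5357)
P = B + -1.11·ex + -1.23·ey = (0.6453,3.2735)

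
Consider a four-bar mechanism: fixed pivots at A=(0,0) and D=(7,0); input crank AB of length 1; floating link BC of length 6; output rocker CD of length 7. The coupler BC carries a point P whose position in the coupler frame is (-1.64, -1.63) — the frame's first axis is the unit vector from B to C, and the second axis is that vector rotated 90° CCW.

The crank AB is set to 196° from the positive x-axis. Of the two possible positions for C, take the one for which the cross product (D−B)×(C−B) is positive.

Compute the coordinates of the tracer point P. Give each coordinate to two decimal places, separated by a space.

-0.36 -2.51

A=(0,0), D=(7.00,0)
B = A + 1.00·(cos196°, sin196°) = (-0.9613, -0.2756)
|BD| = 7.9660
circle(B,6.00) ∩ circle(D,7.00): a=3.1671, h=5.0961
  candidates: C₊=(2.0276,4.9270) cross=40.595; C₋=(2.3802,-5.2591) cross=-40.595
  mode + wants cross > 0 → take C=(2.0276,4.9270) (cross=40.595)
ex = (C−B)/|BC| = (0.4981,0.8671); ey = (-0.8671,0.4981)
P = B + -1.64·ex + -1.63·ey = (-0.3648,-2.5096)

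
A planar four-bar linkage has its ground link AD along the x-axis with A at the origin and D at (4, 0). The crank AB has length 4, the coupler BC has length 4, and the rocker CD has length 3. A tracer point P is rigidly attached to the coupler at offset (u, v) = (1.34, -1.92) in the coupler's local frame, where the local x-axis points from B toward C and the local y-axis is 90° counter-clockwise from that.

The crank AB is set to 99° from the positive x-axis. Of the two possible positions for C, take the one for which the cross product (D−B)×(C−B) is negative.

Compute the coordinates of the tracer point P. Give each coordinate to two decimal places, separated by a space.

A=(0,0), D=(4.00,0)
B = A + 4.00·(cos99°, sin99°) = (-0.6257, 3.9508)
|BD| = 6.0832
circle(B,4.00) ∩ circle(D,3.00): a=3.6170, h=1.7081
  candidates: C₊=(3.2339,2.9005) cross=10.391; C₋=(1.0153,0.3029) cross=-10.391
  mode - wants cross < 0 → take C=(1.0153,0.3029) (cross=-10.391)
ex = (C−B)/|BC| = (0.4103,-0.9120); ey = (0.9120,0.4103)
P = B + 1.34·ex + -1.92·ey = (-1.8270,1.9410)

-1.83 1.94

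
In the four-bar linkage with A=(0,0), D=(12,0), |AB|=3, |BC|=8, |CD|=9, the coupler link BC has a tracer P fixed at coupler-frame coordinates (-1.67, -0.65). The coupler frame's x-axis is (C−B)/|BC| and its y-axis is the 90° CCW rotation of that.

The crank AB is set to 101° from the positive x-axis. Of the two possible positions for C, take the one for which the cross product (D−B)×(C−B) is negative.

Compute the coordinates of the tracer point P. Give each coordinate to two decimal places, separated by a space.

A=(0,0), D=(12.00,0)
B = A + 3.00·(cos101°, sin101°) = (-0.5724, 2.9449)
|BD| = 12.9127
circle(B,8.00) ∩ circle(D,9.00): a=5.7981, h=5.5120
  candidates: C₊=(6.3299,6.9893) cross=71.175; C₋=(3.8158,-3.7442) cross=-71.175
  mode - wants cross < 0 → take C=(3.8158,-3.7442) (cross=-71.175)
ex = (C−B)/|BC| = (0.5485,-0.8361); ey = (0.8361,0.5485)
P = B + -1.67·ex + -0.65·ey = (-2.0320,3.9847)

-2.03 3.98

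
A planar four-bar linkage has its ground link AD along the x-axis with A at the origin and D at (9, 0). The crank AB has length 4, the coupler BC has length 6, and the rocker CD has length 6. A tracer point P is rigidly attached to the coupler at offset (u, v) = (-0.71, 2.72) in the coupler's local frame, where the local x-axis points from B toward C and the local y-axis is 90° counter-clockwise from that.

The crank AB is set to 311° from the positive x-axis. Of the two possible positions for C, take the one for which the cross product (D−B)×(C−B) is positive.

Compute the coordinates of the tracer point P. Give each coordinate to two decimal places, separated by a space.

A=(0,0), D=(9.00,0)
B = A + 4.00·(cos311°, sin311°) = (2.6242, -3.0188)
|BD| = 7.0543
circle(B,6.00) ∩ circle(D,6.00): a=3.5272, h=4.8538
  candidates: C₊=(3.7350,2.8774) cross=34.240; C₋=(7.8892,-5.8963) cross=-34.240
  mode + wants cross > 0 → take C=(3.7350,2.8774) (cross=34.240)
ex = (C−B)/|BC| = (0.1851,0.9827); ey = (-0.9827,0.1851)
P = B + -0.71·ex + 2.72·ey = (-0.1802,-3.2130)

-0.18 -3.21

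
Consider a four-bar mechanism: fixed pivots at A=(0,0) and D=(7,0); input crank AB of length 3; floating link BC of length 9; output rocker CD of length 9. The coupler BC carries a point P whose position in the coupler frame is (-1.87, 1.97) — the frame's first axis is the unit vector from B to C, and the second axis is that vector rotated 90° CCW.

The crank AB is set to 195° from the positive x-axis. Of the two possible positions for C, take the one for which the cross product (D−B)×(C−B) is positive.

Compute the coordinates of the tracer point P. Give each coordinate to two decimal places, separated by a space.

A=(0,0), D=(7.00,0)
B = A + 3.00·(cos195°, sin195°) = (-2.8978, -0.7765)
|BD| = 9.9282
circle(B,9.00) ∩ circle(D,9.00): a=4.9641, h=7.5072
  candidates: C₊=(1.4640,7.0960) cross=74.533; C₋=(2.6382,-7.8724) cross=-74.533
  mode + wants cross > 0 → take C=(1.4640,7.0960) (cross=74.533)
ex = (C−B)/|BC| = (0.4846,0.8747); ey = (-0.8747,0.4846)
P = B + -1.87·ex + 1.97·ey = (-5.5272,-1.4574)

-5.53 -1.46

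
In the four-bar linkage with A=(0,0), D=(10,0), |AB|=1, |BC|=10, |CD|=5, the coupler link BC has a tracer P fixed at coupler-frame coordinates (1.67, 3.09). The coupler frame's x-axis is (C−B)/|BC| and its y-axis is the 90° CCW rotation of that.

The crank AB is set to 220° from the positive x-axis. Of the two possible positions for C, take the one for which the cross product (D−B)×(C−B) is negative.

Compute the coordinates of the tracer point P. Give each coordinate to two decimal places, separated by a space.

2.02 1.50

A=(0,0), D=(10.00,0)
B = A + 1.00·(cos220°, sin220°) = (-0.7660, -0.6428)
|BD| = 10.7852
circle(B,10.00) ∩ circle(D,5.00): a=8.8696, h=4.6185
  candidates: C₊=(7.8125,4.4961) cross=49.811; C₋=(8.3630,-4.7244) cross=-49.811
  mode - wants cross < 0 → take C=(8.3630,-4.7244) (cross=-49.811)
ex = (C−B)/|BC| = (0.9129,-0.4082); ey = (0.4082,0.9129)
P = B + 1.67·ex + 3.09·ey = (2.0197,1.4965)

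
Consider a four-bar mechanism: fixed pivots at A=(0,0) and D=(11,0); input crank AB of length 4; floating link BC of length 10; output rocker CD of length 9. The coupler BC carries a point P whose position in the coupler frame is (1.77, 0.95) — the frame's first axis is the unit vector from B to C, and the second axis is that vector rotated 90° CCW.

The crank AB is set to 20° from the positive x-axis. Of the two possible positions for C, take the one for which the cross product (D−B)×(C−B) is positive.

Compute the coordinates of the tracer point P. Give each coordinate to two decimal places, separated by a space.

4.19 3.33

A=(0,0), D=(11.00,0)
B = A + 4.00·(cos20°, sin20°) = (3.7588, 1.3681)
|BD| = 7.3693
circle(B,10.00) ∩ circle(D,9.00): a=4.9738, h=8.6753
  candidates: C₊=(10.2566,8.9692) cross=63.931; C₋=(7.0356,-8.0798) cross=-63.931
  mode + wants cross > 0 → take C=(10.2566,8.9692) (cross=63.931)
ex = (C−B)/|BC| = (0.6498,0.7601); ey = (-0.7601,0.6498)
P = B + 1.77·ex + 0.95·ey = (4.1868,3.3308)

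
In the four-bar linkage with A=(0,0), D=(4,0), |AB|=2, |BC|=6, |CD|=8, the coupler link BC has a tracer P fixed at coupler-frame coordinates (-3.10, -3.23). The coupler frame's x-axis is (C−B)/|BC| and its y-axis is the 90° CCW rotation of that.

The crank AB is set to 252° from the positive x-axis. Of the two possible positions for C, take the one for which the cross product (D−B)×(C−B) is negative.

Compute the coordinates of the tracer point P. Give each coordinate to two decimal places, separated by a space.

-4.70 -0.06

A=(0,0), D=(4.00,0)
B = A + 2.00·(cos252°, sin252°) = (-0.6180, -1.9021)
|BD| = 4.9944
circle(B,6.00) ∩ circle(D,8.00): a=-0.3059, h=5.9922
  candidates: C₊=(-3.1830,3.5220) cross=29.928; C₋=(1.3812,-7.5592) cross=-29.928
  mode - wants cross < 0 → take C=(1.3812,-7.5592) (cross=-29.928)
ex = (C−B)/|BC| = (0.3332,-0.9429); ey = (0.9429,0.3332)
P = B + -3.10·ex + -3.23·ey = (-4.6964,-0.0555)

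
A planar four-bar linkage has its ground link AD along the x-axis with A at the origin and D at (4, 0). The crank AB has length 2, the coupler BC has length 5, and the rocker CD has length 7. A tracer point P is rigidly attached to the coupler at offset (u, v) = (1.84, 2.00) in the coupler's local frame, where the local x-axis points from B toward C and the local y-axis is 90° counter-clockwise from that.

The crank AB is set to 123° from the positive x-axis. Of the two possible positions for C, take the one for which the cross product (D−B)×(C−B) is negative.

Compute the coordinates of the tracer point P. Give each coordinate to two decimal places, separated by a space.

A=(0,0), D=(4.00,0)
B = A + 2.00·(cos123°, sin123°) = (-1.0893, 1.6773)
|BD| = 5.3586
circle(B,5.00) ∩ circle(D,7.00): a=0.4399, h=4.9806
  candidates: C₊=(0.8875,6.2700) cross=26.689; C₋=(-2.2305,-3.1907) cross=-26.689
  mode - wants cross < 0 → take C=(-2.2305,-3.1907) (cross=-26.689)
ex = (C−B)/|BC| = (-0.2283,-0.9736); ey = (0.9736,-0.2283)
P = B + 1.84·ex + 2.00·ey = (0.4379,-0.5706)

0.44 -0.57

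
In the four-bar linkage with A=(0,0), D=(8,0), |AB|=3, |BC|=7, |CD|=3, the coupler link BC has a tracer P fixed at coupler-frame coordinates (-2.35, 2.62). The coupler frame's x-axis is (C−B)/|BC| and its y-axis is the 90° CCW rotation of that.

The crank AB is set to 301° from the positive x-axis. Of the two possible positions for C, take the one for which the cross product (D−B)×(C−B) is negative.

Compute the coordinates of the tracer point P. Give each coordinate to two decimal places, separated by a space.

-0.66 0.17

A=(0,0), D=(8.00,0)
B = A + 3.00·(cos301°, sin301°) = (1.5451, -2.5715)
|BD| = 6.9482
circle(B,7.00) ∩ circle(D,3.00): a=6.3525, h=2.9403
  candidates: C₊=(6.3584,2.5110) cross=20.430; C₋=(8.5348,-2.9520) cross=-20.430
  mode - wants cross < 0 → take C=(8.5348,-2.9520) (cross=-20.430)
ex = (C−B)/|BC| = (0.9985,-0.0544); ey = (0.0544,0.9985)
P = B + -2.35·ex + 2.62·ey = (-0.6590,0.1723)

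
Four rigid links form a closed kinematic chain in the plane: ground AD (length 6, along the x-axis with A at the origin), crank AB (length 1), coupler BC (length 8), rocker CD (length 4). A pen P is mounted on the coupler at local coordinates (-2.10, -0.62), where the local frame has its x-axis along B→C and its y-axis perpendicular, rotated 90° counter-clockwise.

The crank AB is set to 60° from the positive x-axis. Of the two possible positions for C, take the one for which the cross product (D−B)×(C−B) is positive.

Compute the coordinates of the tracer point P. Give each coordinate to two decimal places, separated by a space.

A=(0,0), D=(6.00,0)
B = A + 1.00·(cos60°, sin60°) = (0.5000, 0.8660)
|BD| = 5.5678
circle(B,8.00) ∩ circle(D,4.00): a=7.0944, h=3.6972
  candidates: C₊=(8.0831,3.4148) cross=20.585; C₋=(6.9330,-3.8897) cross=-20.585
  mode + wants cross > 0 → take C=(8.0831,3.4148) (cross=20.585)
ex = (C−B)/|BC| = (0.9479,0.3186); ey = (-0.3186,0.9479)
P = B + -2.10·ex + -0.62·ey = (-1.2930,-0.3907)

-1.29 -0.39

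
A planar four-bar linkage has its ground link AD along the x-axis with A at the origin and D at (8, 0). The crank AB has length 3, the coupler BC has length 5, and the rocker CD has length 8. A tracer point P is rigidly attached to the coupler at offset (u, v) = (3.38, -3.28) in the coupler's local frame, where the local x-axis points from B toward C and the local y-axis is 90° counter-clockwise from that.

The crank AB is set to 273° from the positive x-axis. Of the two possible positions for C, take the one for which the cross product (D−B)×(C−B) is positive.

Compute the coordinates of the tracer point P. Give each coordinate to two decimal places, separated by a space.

A=(0,0), D=(8.00,0)
B = A + 3.00·(cos273°, sin273°) = (0.1570, -2.9959)
|BD| = 8.3957
circle(B,5.00) ∩ circle(D,8.00): a=1.8752, h=4.6350
  candidates: C₊=(0.2548,2.0032) cross=38.914; C₋=(3.5627,-6.6566) cross=-38.914
  mode + wants cross > 0 → take C=(0.2548,2.0032) (cross=38.914)
ex = (C−B)/|BC| = (0.0196,0.9998); ey = (-0.9998,0.0196)
P = B + 3.38·ex + -3.28·ey = (3.5025,0.3193)

3.50 0.32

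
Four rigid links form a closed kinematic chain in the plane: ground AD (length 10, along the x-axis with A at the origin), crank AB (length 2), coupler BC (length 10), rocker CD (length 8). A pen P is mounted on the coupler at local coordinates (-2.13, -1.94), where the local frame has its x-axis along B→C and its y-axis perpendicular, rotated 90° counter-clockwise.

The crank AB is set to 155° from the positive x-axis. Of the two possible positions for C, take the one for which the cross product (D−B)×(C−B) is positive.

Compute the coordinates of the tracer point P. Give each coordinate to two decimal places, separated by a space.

A=(0,0), D=(10.00,0)
B = A + 2.00·(cos155°, sin155°) = (-1.8126, 0.8452)
|BD| = 11.8428
circle(B,10.00) ∩ circle(D,8.00): a=7.4413, h=6.6803
  candidates: C₊=(6.0865,6.9774) cross=79.114; C₋=(5.1329,-6.3492) cross=-79.114
  mode + wants cross > 0 → take C=(6.0865,6.9774) (cross=79.114)
ex = (C−B)/|BC| = (0.7899,0.6132); ey = (-0.6132,0.7899)
P = B + -2.13·ex + -1.94·ey = (-2.3055,-1.9934)

-2.31 -1.99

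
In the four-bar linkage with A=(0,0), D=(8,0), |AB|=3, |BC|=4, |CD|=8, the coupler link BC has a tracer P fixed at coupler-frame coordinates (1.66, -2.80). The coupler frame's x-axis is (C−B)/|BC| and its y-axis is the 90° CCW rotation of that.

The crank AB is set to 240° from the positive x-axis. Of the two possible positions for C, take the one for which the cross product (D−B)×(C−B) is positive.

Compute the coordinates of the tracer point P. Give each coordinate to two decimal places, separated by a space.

A=(0,0), D=(8.00,0)
B = A + 3.00·(cos240°, sin240°) = (-1.5000, -2.5981)
|BD| = 9.8489
circle(B,4.00) ∩ circle(D,8.00): a=2.4876, h=3.1324
  candidates: C₊=(0.0732,1.0796) cross=30.850; C₋=(1.7258,-4.9633) cross=-30.850
  mode + wants cross > 0 → take C=(0.0732,1.0796) (cross=30.850)
ex = (C−B)/|BC| = (0.3933,0.9194); ey = (-0.9194,0.3933)
P = B + 1.66·ex + -2.80·ey = (1.7272,-2.1731)

1.73 -2.17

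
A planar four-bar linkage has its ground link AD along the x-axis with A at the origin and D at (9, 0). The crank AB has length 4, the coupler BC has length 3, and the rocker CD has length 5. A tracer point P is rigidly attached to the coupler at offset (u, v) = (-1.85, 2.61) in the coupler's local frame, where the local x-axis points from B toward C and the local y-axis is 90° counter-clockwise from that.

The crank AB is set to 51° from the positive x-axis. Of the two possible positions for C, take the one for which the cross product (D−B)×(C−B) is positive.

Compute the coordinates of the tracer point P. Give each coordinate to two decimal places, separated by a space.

0.30 5.41

A=(0,0), D=(9.00,0)
B = A + 4.00·(cos51°, sin51°) = (2.5173, 3.1086)
|BD| = 7.1895
circle(B,3.00) ∩ circle(D,5.00): a=2.4820, h=1.6851
  candidates: C₊=(5.4839,3.5549) cross=12.115; C₋=(4.0267,0.5160) cross=-12.115
  mode + wants cross > 0 → take C=(5.4839,3.5549) (cross=12.115)
ex = (C−B)/|BC| = (0.9889,0.1488); ey = (-0.1488,0.9889)
P = B + -1.85·ex + 2.61·ey = (0.2996,5.4143)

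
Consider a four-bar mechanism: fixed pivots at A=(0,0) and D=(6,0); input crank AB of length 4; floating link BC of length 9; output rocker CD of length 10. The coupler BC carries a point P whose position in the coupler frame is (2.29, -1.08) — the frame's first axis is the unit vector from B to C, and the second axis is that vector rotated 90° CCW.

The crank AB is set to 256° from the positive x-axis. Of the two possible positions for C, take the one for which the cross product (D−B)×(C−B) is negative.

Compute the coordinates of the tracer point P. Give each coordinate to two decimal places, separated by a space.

A=(0,0), D=(6.00,0)
B = A + 4.00·(cos256°, sin256°) = (-0.9677, -3.8812)
|BD| = 7.9757
circle(B,9.00) ∩ circle(D,10.00): a=2.7968, h=8.5544
  candidates: C₊=(-2.6872,4.9530) cross=68.228; C₋=(5.6384,-9.9935) cross=-68.228
  mode - wants cross < 0 → take C=(5.6384,-9.9935) (cross=-68.228)
ex = (C−B)/|BC| = (0.7340,-0.6791); ey = (0.6791,0.7340)
P = B + 2.29·ex + -1.08·ey = (-0.0203,-6.2291)

-0.02 -6.23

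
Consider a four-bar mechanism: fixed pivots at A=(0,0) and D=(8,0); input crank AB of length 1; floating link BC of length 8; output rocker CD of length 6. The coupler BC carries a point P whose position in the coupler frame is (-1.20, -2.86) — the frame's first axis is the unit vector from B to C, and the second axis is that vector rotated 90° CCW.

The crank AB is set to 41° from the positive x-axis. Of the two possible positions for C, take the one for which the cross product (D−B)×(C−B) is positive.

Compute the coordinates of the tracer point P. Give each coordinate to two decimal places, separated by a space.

1.71 -2.29

A=(0,0), D=(8.00,0)
B = A + 1.00·(cos41°, sin41°) = (0.7547, 0.6561)
|BD| = 7.2749
circle(B,8.00) ∩ circle(D,6.00): a=5.5619, h=5.7503
  candidates: C₊=(6.8125,5.8813) cross=41.833; C₋=(5.7754,-5.5723) cross=-41.833
  mode + wants cross > 0 → take C=(6.8125,5.8813) (cross=41.833)
ex = (C−B)/|BC| = (0.7572,0.6532); ey = (-0.6532,0.7572)
P = B + -1.20·ex + -2.86·ey = (1.7141,-2.2934)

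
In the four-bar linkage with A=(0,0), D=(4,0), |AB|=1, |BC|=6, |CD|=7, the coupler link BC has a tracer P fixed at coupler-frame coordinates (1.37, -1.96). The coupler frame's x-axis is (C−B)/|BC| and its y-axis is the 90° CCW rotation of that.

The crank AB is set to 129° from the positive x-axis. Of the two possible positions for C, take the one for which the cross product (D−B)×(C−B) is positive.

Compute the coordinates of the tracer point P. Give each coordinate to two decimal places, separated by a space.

A=(0,0), D=(4.00,0)
B = A + 1.00·(cos129°, sin129°) = (-0.6293, 0.7771)
|BD| = 4.6941
circle(B,6.00) ∩ circle(D,7.00): a=0.9623, h=5.9223
  candidates: C₊=(1.3002,6.4584) cross=27.800; C₋=(-0.6608,-5.2228) cross=-27.800
  mode + wants cross > 0 → take C=(1.3002,6.4584) (cross=27.800)
ex = (C−B)/|BC| = (0.3216,0.9469); ey = (-0.9469,0.3216)
P = B + 1.37·ex + -1.96·ey = (1.6671,1.4441)

1.67 1.44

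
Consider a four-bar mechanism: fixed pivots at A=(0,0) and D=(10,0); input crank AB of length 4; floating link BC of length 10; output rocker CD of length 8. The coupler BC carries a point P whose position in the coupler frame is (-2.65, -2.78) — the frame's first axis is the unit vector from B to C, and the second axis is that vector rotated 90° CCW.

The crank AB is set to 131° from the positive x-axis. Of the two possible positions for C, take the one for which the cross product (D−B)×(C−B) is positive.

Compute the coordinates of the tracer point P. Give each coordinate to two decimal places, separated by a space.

A=(0,0), D=(10.00,0)
B = A + 4.00·(cos131°, sin131°) = (-2.6242, 3.0188)
|BD| = 12.9802
circle(B,10.00) ∩ circle(D,8.00): a=7.8768, h=6.1608
  candidates: C₊=(6.4694,7.1788) cross=79.969; C₋=(3.6037,-4.8050) cross=-79.969
  mode + wants cross > 0 → take C=(6.4694,7.1788) (cross=79.969)
ex = (C−B)/|BC| = (0.9094,0.4160); ey = (-0.4160,0.9094)
P = B + -2.65·ex + -2.78·ey = (-3.8776,-0.6116)

-3.88 -0.61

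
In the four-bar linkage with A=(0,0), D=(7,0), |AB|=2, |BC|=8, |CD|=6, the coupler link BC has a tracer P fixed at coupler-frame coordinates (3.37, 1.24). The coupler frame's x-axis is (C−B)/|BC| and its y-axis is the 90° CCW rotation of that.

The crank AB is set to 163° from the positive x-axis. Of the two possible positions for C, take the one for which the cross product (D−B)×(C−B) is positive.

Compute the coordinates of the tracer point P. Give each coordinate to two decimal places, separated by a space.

A=(0,0), D=(7.00,0)
B = A + 2.00·(cos163°, sin163°) = (-1.9126, 0.5847)
|BD| = 8.9318
circle(B,8.00) ∩ circle(D,6.00): a=6.0333, h=5.2535
  candidates: C₊=(4.4517,5.4320) cross=46.923; C₋=(3.7638,-5.0525) cross=-46.923
  mode + wants cross > 0 → take C=(4.4517,5.4320) (cross=46.923)
ex = (C−B)/|BC| = (0.7955,0.6059); ey = (-0.6059,0.7955)
P = B + 3.37·ex + 1.24·ey = (0.0170,3.6131)

0.02 3.61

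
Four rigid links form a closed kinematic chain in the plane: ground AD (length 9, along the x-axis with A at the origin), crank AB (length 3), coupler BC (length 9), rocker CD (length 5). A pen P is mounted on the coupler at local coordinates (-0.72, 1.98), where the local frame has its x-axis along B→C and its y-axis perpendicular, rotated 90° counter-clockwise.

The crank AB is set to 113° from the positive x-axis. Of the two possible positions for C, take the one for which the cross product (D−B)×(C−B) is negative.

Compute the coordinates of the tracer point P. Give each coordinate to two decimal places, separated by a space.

-0.33 4.69

A=(0,0), D=(9.00,0)
B = A + 3.00·(cos113°, sin113°) = (-1.1722, 2.7615)
|BD| = 10.5404
circle(B,9.00) ∩ circle(D,5.00): a=7.9266, h=4.2624
  candidates: C₊=(7.5943,4.7983) cross=44.928; C₋=(5.3608,-3.4288) cross=-44.928
  mode - wants cross < 0 → take C=(5.3608,-3.4288) (cross=-44.928)
ex = (C−B)/|BC| = (0.7259,-0.6878); ey = (0.6878,0.7259)
P = B + -0.72·ex + 1.98·ey = (-0.3330,4.6940)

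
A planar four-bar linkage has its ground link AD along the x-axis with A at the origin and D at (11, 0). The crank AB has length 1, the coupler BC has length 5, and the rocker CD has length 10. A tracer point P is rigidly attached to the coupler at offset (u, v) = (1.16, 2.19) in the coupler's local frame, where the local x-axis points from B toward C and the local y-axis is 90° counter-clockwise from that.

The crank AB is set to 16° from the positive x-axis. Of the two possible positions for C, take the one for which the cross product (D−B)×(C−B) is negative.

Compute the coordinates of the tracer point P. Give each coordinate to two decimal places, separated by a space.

A=(0,0), D=(11.00,0)
B = A + 1.00·(cos16°, sin16°) = (0.9613, 0.2756)
|BD| = 10.0425
circle(B,5.00) ∩ circle(D,10.00): a=1.2871, h=4.8315
  candidates: C₊=(2.3805,5.0700) cross=48.520; C₋=(2.1153,-4.5894) cross=-48.520
  mode - wants cross < 0 → take C=(2.1153,-4.5894) (cross=-48.520)
ex = (C−B)/|BC| = (0.2308,-0.9730); ey = (0.9730,0.2308)
P = B + 1.16·ex + 2.19·ey = (3.3599,-0.3476)

3.36 -0.35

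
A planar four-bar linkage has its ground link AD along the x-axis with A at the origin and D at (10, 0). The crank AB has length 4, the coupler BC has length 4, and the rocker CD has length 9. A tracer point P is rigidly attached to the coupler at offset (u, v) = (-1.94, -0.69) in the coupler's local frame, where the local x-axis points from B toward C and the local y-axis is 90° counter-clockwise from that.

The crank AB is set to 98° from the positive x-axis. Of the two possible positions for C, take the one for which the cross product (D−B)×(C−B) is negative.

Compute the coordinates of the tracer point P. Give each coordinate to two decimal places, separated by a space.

A=(0,0), D=(10.00,0)
B = A + 4.00·(cos98°, sin98°) = (-0.5567, 3.9611)
|BD| = 11.2754
circle(B,4.00) ∩ circle(D,9.00): a=2.7553, h=2.8997
  candidates: C₊=(3.0417,5.7080) cross=32.695; C₋=(1.0043,0.2782) cross=-32.695
  mode - wants cross < 0 → take C=(1.0043,0.2782) (cross=-32.695)
ex = (C−B)/|BC| = (0.3902,-0.9207); ey = (0.9207,0.3902)
P = B + -1.94·ex + -0.69·ey = (-1.9491,5.4780)

-1.95 5.48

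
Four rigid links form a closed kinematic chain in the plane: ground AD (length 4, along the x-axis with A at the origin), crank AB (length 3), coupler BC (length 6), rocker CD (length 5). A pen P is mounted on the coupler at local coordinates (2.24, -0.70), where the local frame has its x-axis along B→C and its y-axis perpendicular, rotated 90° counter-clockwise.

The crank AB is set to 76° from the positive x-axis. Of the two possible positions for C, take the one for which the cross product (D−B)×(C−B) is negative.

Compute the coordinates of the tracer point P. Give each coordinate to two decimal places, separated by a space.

A=(0,0), D=(4.00,0)
B = A + 3.00·(cos76°, sin76°) = (0.7258, 2.9109)
|BD| = 4.3811
circle(B,6.00) ∩ circle(D,5.00): a=3.4459, h=4.9118
  candidates: C₊=(6.5646,4.2922) cross=21.519; C₋=(0.0376,-3.0495) cross=-21.519
  mode - wants cross < 0 → take C=(0.0376,-3.0495) (cross=-21.519)
ex = (C−B)/|BC| = (-0.1147,-0.9934); ey = (0.9934,-0.1147)
P = B + 2.24·ex + -0.70·ey = (-0.2265,0.7660)

-0.23 0.77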